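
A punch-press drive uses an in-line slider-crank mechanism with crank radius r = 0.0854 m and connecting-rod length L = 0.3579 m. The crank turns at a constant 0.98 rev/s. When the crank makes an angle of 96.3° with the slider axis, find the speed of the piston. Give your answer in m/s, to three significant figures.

0.509

ω = 2π·0.98 = 6.158 rad/s
For an in-line slider-crank, x = r cosθ + √(L² − r² sin²θ), so v = −rω sinθ·[1 + r cosθ/√(L² − r² sin²θ)].
With r = 0.0854 m, L = 0.3579 m, θ = 96.3°: √(L² − r² sin²θ) = 0.34769 m.
v = −0.0854·6.158·0.99396·[1 + 0.0854·-0.10973/0.34769] = -0.50859 m/s.
|v| = 0.50859 m/s.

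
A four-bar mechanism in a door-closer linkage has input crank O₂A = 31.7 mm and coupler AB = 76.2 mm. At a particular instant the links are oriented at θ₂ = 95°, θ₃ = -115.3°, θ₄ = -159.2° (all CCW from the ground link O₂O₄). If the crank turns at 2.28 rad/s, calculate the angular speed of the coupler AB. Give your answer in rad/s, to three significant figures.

1.32

ω₂ = 2.28 rad/s
Differentiating the loop-closure r₂e^{iθ₂}+r₃e^{iθ₃}=r₁+r₄e^{iθ₄} gives r₂ω₂e^{iθ₂}+r₃ω₃e^{iθ₃}=r₄ω₄e^{iθ₄}.
Eliminating the other unknown: ω₃ = r₂ω₂ sin(θ₄−θ₂) / [r₃ sin(θ₃−θ₄)].
Numerator sine = +0.96222; denominator sine = +0.69340.
Result = 0.0317·2.28·(+0.96222) / (0.0762·(+0.69340)) = +1.3162 rad/s; magnitude 1.3162 rad/s.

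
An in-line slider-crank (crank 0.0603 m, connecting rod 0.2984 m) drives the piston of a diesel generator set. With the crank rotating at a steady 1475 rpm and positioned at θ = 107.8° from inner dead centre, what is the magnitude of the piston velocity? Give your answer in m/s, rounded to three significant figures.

ω = 2π·1475/60 = 154.5 rad/s
For an in-line slider-crank, x = r cosθ + √(L² − r² sin²θ), so v = −rω sinθ·[1 + r cosθ/√(L² − r² sin²θ)].
With r = 0.0603 m, L = 0.2984 m, θ = 107.8°: √(L² − r² sin²θ) = 0.29282 m.
v = −0.0603·154.5·0.95213·[1 + 0.0603·-0.30570/0.29282] = -8.3099 m/s.
|v| = 8.3099 m/s.

8.31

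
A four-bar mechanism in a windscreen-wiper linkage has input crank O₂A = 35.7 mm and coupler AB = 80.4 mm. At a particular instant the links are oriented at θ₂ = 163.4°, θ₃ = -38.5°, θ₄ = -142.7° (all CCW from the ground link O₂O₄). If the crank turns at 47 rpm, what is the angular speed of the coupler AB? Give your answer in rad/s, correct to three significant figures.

1.82

ω₂ = 4.922 rad/s (from 47 rpm).
Differentiating the loop-closure r₂e^{iθ₂}+r₃e^{iθ₃}=r₁+r₄e^{iθ₄} gives r₂ω₂e^{iθ₂}+r₃ω₃e^{iθ₃}=r₄ω₄e^{iθ₄}.
Eliminating the other unknown: ω₃ = r₂ω₂ sin(θ₄−θ₂) / [r₃ sin(θ₃−θ₄)].
Numerator sine = +0.80799; denominator sine = +0.96945.
Result = 0.0357·4.922·(+0.80799) / (0.0804·(+0.96945)) = +1.8215 rad/s; magnitude 1.8215 rad/s.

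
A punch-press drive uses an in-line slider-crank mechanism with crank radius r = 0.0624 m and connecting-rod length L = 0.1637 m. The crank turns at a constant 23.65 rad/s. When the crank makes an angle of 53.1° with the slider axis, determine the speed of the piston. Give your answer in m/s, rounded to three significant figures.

1.46

ω = 23.65 rad/s
For an in-line slider-crank, x = r cosθ + √(L² − r² sin²θ), so v = −rω sinθ·[1 + r cosθ/√(L² − r² sin²θ)].
With r = 0.0624 m, L = 0.1637 m, θ = 53.1°: √(L² − r² sin²θ) = 0.15591 m.
v = −0.0624·23.65·0.79968·[1 + 0.0624·0.60042/0.15591] = -1.4637 m/s.
|v| = 1.4637 m/s.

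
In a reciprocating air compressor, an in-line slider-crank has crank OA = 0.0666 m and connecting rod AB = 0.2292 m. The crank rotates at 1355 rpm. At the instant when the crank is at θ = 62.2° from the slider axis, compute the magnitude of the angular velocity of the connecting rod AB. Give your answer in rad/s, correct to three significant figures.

ω = 141.9 rad/s (converted from 1355 rpm).
The rod makes angle φ with the slider axis where L sinφ = r sinθ; differentiating, L cosφ·φ̇ = r ω cosθ.
L cosφ = √(L² − r² sin²θ) = 0.2215 m.
|ω_rod| = r ω |cosθ| / √(L² − r² sin²θ) = 0.0666·141.9·0.46639/0.2215 = 19.898 rad/s.

19.9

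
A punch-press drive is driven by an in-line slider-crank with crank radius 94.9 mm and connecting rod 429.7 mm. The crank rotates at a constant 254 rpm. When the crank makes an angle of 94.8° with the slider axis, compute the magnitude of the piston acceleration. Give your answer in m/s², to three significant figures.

ω = 2π·254/60 = 26.6 rad/s
x(θ) = r cosθ + √(L² − r² sin²θ); with ω constant, a = ω²·d²x/dθ².
d²x/dθ² = −r cosθ − r²(cos2θ)/√u − r⁴ sin²2θ/(4u^{3/2}),  u = L² − r² sin²θ = 0.175699 m².
Substituting r = 0.0949 m, L = 0.4297 m, θ = 94.8°: d²x/dθ² = +0.029118 m.
a = ω²·d²x/dθ² = (26.6)²·(+0.029118) = +20.601 m/s²;  |a| = 20.601 m/s².

20.6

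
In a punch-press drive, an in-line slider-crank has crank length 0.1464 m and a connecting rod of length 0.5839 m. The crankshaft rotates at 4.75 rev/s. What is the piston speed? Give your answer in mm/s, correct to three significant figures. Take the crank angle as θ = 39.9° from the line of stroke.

3350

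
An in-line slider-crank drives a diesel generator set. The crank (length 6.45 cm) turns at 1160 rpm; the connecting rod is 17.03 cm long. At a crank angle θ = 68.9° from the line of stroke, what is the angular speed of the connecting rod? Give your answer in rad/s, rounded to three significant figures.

17.7

ω = 121.5 rad/s (converted from 1160 rpm).
The rod makes angle φ with the slider axis where L sinφ = r sinθ; differentiating, L cosφ·φ̇ = r ω cosθ.
L cosφ = √(L² − r² sin²θ) = 0.15931 m.
|ω_rod| = r ω |cosθ| / √(L² − r² sin²θ) = 0.0645·121.5·0.36000/0.15931 = 17.705 rad/s.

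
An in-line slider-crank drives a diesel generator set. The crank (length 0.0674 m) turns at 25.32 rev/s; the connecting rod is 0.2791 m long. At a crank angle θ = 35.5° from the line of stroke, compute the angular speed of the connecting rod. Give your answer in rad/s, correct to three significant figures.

31.6

ω = 159.1 rad/s (converted from 25.32 rev/s).
The rod makes angle φ with the slider axis where L sinφ = r sinθ; differentiating, L cosφ·φ̇ = r ω cosθ.
L cosφ = √(L² − r² sin²θ) = 0.27634 m.
|ω_rod| = r ω |cosθ| / √(L² − r² sin²θ) = 0.0674·159.1·0.81412/0.27634 = 31.589 rad/s.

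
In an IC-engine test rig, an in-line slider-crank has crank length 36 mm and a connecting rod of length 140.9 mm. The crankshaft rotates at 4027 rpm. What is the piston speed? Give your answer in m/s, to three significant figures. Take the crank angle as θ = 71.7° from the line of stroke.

15.6

ω = 2π·4027/60 = 421.7 rad/s
For an in-line slider-crank, x = r cosθ + √(L² − r² sin²θ), so v = −rω sinθ·[1 + r cosθ/√(L² − r² sin²θ)].
With r = 0.036 m, L = 0.1409 m, θ = 71.7°: √(L² − r² sin²θ) = 0.13669 m.
v = −0.036·421.7·0.94943·[1 + 0.036·0.31399/0.13669] = -15.606 m/s.
|v| = 15.606 m/s.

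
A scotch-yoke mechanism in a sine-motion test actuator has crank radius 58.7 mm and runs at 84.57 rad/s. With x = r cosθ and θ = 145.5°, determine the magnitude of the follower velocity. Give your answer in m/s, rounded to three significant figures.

2.81

ω = 84.57 rad/s
x = r cosθ ⇒ ẋ = −rω sinθ.
|v| = rω|sinθ| = 0.0587·84.57·|sin 145.5°| = 2.8118 m/s.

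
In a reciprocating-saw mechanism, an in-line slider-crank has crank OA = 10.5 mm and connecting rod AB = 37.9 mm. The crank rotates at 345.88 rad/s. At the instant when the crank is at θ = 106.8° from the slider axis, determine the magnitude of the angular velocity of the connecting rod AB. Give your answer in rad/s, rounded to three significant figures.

28.7

ω = 345.9 rad/s
The rod makes angle φ with the slider axis where L sinφ = r sinθ; differentiating, L cosφ·φ̇ = r ω cosθ.
L cosφ = √(L² − r² sin²θ) = 0.036543 m.
|ω_rod| = r ω |cosθ| / √(L² − r² sin²θ) = 0.0105·345.9·0.28903/0.036543 = 28.725 rad/s.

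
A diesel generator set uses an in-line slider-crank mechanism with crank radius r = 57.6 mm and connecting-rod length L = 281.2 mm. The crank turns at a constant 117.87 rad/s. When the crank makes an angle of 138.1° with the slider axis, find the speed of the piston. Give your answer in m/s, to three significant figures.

ω = 117.9 rad/s
For an in-line slider-crank, x = r cosθ + √(L² − r² sin²θ), so v = −rω sinθ·[1 + r cosθ/√(L² − r² sin²θ)].
With r = 0.0576 m, L = 0.2812 m, θ = 138.1°: √(L² − r² sin²θ) = 0.27856 m.
v = −0.0576·117.9·0.66783·[1 + 0.0576·-0.74431/0.27856] = -3.8363 m/s.
|v| = 3.8363 m/s.

3.84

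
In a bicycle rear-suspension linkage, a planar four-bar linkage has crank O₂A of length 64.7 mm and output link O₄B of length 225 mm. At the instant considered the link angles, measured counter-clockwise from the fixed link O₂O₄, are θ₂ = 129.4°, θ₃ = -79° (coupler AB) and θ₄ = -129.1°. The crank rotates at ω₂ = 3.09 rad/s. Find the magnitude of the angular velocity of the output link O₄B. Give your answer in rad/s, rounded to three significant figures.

0.551

ω₂ = 3.09 rad/s
Differentiating the loop-closure r₂e^{iθ₂}+r₃e^{iθ₃}=r₁+r₄e^{iθ₄} gives r₂ω₂e^{iθ₂}+r₃ω₃e^{iθ₃}=r₄ω₄e^{iθ₄}.
Eliminating the other unknown: ω₄ = r₂ω₂ sin(θ₂−θ₃) / [r₄ sin(θ₄−θ₃)].
Numerator sine = -0.47562; denominator sine = -0.76717.
Result = 0.0647·3.09·(-0.47562) / (0.225·(-0.76717)) = +0.55088 rad/s; magnitude 0.55088 rad/s.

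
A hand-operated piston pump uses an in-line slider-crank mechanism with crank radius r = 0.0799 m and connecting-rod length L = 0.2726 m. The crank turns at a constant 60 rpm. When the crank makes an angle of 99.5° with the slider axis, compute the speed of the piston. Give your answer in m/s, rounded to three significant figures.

0.470

ω = 2π·60/60 = 6.283 rad/s
For an in-line slider-crank, x = r cosθ + √(L² − r² sin²θ), so v = −rω sinθ·[1 + r cosθ/√(L² − r² sin²θ)].
With r = 0.0799 m, L = 0.2726 m, θ = 99.5°: √(L² − r² sin²θ) = 0.26096 m.
v = −0.0799·6.283·0.98629·[1 + 0.0799·-0.16505/0.26096] = -0.47012 m/s.
|v| = 0.47012 m/s.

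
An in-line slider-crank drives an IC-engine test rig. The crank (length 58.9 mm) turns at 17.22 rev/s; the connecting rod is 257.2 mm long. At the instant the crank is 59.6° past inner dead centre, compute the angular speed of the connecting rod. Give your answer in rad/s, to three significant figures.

ω = 108.2 rad/s (converted from 17.22 rev/s).
The rod makes angle φ with the slider axis where L sinφ = r sinθ; differentiating, L cosφ·φ̇ = r ω cosθ.
L cosφ = √(L² − r² sin²θ) = 0.25213 m.
|ω_rod| = r ω |cosθ| / √(L² − r² sin²θ) = 0.0589·108.2·0.50603/0.25213 = 12.79 rad/s.

12.8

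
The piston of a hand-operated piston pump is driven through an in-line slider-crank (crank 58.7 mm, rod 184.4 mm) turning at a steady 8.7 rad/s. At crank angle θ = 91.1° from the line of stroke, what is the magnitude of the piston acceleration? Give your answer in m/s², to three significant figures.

1.58

ω = 8.7 rad/s
x(θ) = r cosθ + √(L² − r² sin²θ); with ω constant, a = ω²·d²x/dθ².
d²x/dθ² = −r cosθ − r²(cos2θ)/√u − r⁴ sin²2θ/(4u^{3/2}),  u = L² − r² sin²θ = 0.0305589 m².
Substituting r = 0.0587 m, L = 0.1844 m, θ = 91.1°: d²x/dθ² = +0.020822 m.
a = ω²·d²x/dθ² = (8.7)²·(+0.020822) = +1.5761 m/s²;  |a| = 1.5761 m/s².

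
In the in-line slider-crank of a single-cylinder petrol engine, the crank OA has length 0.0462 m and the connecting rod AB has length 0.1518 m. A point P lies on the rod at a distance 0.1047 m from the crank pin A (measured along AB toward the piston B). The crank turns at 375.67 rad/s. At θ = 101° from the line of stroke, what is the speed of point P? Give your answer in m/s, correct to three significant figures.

16.4

ω = 375.7 rad/s.  Crank-pin speed |V_A| = rω = 17.356 m/s, perpendicular to OA.
Rod angle: sinφ = −(r/L) sinθ ⇒ φ = -17.383°; ω_rod = −rω cosθ/√(L²−r²sin²θ) = +22.86 rad/s.
V_P = V_A + ω_rod × AP, with AP = 0.1047 m along the rod.
Components: V_Px = −rω sinθ − a·ω_rod·sinφ = -16.322 m/s;  V_Py = rω cosθ + a·ω_rod·cosφ = -1.0275 m/s.
|V_P| = √(V_Px² + V_Py²) = 16.354 m/s.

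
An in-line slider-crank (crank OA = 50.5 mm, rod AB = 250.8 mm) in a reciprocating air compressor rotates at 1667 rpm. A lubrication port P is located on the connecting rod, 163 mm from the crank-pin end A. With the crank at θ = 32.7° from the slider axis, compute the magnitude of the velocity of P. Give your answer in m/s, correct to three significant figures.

ω = 174.6 rad/s.  Crank-pin speed |V_A| = rω = 8.8157 m/s, perpendicular to OA.
Rod angle: sinφ = −(r/L) sinθ ⇒ φ = -6.245°; ω_rod = −rω cosθ/√(L²−r²sin²θ) = -29.756 rad/s.
V_P = V_A + ω_rod × AP, with AP = 0.163 m along the rod.
Components: V_Px = −rω sinθ − a·ω_rod·sinφ = -5.2902 m/s;  V_Py = rω cosθ + a·ω_rod·cosφ = +2.5971 m/s.
|V_P| = √(V_Px² + V_Py²) = 5.8933 m/s.

5.89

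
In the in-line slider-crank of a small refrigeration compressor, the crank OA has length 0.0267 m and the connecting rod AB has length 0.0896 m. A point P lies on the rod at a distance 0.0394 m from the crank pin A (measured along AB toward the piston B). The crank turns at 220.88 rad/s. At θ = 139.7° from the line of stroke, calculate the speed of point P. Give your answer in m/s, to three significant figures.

4.25

ω = 220.9 rad/s.  Crank-pin speed |V_A| = rω = 5.8975 m/s, perpendicular to OA.
Rod angle: sinφ = −(r/L) sinθ ⇒ φ = -11.113°; ω_rod = −rω cosθ/√(L²−r²sin²θ) = +51.158 rad/s.
V_P = V_A + ω_rod × AP, with AP = 0.0394 m along the rod.
Components: V_Px = −rω sinθ − a·ω_rod·sinφ = -3.426 m/s;  V_Py = rω cosθ + a·ω_rod·cosφ = -2.52 m/s.
|V_P| = √(V_Px² + V_Py²) = 4.2529 m/s.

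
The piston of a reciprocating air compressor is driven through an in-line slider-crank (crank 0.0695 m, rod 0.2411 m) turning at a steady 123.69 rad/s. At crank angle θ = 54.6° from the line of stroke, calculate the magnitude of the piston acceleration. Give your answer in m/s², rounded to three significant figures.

518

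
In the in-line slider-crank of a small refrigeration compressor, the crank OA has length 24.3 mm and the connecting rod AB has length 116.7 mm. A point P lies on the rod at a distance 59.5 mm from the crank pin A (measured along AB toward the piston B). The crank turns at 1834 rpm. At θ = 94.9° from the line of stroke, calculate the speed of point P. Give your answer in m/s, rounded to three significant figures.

4.61

ω = 192.1 rad/s.  Crank-pin speed |V_A| = rω = 4.667 m/s, perpendicular to OA.
Rod angle: sinφ = −(r/L) sinθ ⇒ φ = -11.974°; ω_rod = −rω cosθ/√(L²−r²sin²θ) = +3.4919 rad/s.
V_P = V_A + ω_rod × AP, with AP = 0.0595 m along the rod.
Components: V_Px = −rω sinθ − a·ω_rod·sinφ = -4.6068 m/s;  V_Py = rω cosθ + a·ω_rod·cosφ = -0.19539 m/s.
|V_P| = √(V_Px² + V_Py²) = 4.6109 m/s.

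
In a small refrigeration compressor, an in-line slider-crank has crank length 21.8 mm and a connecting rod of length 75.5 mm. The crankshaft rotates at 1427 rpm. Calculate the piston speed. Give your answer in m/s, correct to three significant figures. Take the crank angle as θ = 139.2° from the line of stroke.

1.65

ω = 2π·1427/60 = 149.4 rad/s
For an in-line slider-crank, x = r cosθ + √(L² − r² sin²θ), so v = −rω sinθ·[1 + r cosθ/√(L² − r² sin²θ)].
With r = 0.0218 m, L = 0.0755 m, θ = 139.2°: √(L² − r² sin²θ) = 0.074144 m.
v = −0.0218·149.4·0.65342·[1 + 0.0218·-0.75700/0.074144] = -1.6549 m/s.
|v| = 1.6549 m/s.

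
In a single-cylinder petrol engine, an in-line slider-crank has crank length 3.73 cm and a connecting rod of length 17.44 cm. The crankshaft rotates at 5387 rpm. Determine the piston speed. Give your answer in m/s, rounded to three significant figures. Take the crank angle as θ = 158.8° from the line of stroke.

ω = 2π·5387/60 = 564.1 rad/s
For an in-line slider-crank, x = r cosθ + √(L² − r² sin²θ), so v = −rω sinθ·[1 + r cosθ/√(L² − r² sin²θ)].
With r = 0.0373 m, L = 0.1744 m, θ = 158.8°: √(L² − r² sin²θ) = 0.17388 m.
v = −0.0373·564.1·0.36162·[1 + 0.0373·-0.93232/0.17388] = -6.0874 m/s.
|v| = 6.0874 m/s.

6.09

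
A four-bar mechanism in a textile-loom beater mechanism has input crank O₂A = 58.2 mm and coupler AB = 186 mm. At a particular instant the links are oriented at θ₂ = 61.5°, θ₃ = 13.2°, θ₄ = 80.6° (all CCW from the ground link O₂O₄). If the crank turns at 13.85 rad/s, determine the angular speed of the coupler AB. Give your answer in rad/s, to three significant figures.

1.54

ω₂ = 13.85 rad/s
Differentiating the loop-closure r₂e^{iθ₂}+r₃e^{iθ₃}=r₁+r₄e^{iθ₄} gives r₂ω₂e^{iθ₂}+r₃ω₃e^{iθ₃}=r₄ω₄e^{iθ₄}.
Eliminating the other unknown: ω₃ = r₂ω₂ sin(θ₄−θ₂) / [r₃ sin(θ₃−θ₄)].
Numerator sine = +0.32722; denominator sine = -0.92321.
Result = 0.0582·13.85·(+0.32722) / (0.186·(-0.92321)) = -1.536 rad/s; magnitude 1.536 rad/s.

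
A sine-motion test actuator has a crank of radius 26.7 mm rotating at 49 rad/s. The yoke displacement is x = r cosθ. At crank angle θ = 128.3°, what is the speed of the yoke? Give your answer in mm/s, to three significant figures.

1030

ω = 49 rad/s
x = r cosθ ⇒ ẋ = −rω sinθ.
|v| = rω|sinθ| = 0.0267·49·|sin 128.3°| = 1.0267 m/s = 1026.7 mm/s.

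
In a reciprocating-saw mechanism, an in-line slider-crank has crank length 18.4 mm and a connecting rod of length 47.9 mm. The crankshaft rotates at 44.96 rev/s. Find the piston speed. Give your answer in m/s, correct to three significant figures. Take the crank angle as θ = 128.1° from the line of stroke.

ω = 2π·45 = 282.5 rad/s
For an in-line slider-crank, x = r cosθ + √(L² − r² sin²θ), so v = −rω sinθ·[1 + r cosθ/√(L² − r² sin²θ)].
With r = 0.0184 m, L = 0.0479 m, θ = 128.1°: √(L² − r² sin²θ) = 0.045659 m.
v = −0.0184·282.5·0.78694·[1 + 0.0184·-0.61704/0.045659] = -3.0733 m/s.
|v| = 3.0733 m/s.

3.07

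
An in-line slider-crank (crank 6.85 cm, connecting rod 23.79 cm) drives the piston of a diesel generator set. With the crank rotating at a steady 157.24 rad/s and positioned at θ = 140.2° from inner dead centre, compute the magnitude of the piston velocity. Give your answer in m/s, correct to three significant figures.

ω = 157.2 rad/s
For an in-line slider-crank, x = r cosθ + √(L² − r² sin²θ), so v = −rω sinθ·[1 + r cosθ/√(L² − r² sin²θ)].
With r = 0.0685 m, L = 0.2379 m, θ = 140.2°: √(L² − r² sin²θ) = 0.23382 m.
v = −0.0685·157.2·0.64011·[1 + 0.0685·-0.76828/0.23382] = -5.3428 m/s.
|v| = 5.3428 m/s.

5.34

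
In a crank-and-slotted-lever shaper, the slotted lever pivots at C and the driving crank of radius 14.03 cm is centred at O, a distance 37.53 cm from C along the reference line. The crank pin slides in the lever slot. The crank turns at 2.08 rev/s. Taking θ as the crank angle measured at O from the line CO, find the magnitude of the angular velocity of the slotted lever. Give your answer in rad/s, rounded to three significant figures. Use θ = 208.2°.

ω = 13.07 rad/s (from 2.08 rev/s).
Crank pin A relative to C: A = (d + r cosθ, r sinθ); lever angle φ = atan2(r sinθ, d + r cosθ).
Differentiating tanφ: φ̇ = rω(d cosθ + r)/(d² + r² + 2dr cosθ).
d² + r² + 2dr cosθ = |CA|² = 0.0677248 m²;  d cosθ + r = -0.19045 m.
|ω_lever| = |0.1403·13.07·-0.19045| / 0.0677248 = 5.1563 rad/s.

5.16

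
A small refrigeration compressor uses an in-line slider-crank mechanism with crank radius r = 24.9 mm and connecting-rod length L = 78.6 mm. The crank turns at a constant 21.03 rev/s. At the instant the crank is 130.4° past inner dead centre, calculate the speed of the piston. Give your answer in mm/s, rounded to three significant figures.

ω = 2π·21 = 132.1 rad/s
For an in-line slider-crank, x = r cosθ + √(L² − r² sin²θ), so v = −rω sinθ·[1 + r cosθ/√(L² − r² sin²θ)].
With r = 0.0249 m, L = 0.0786 m, θ = 130.4°: √(L² − r² sin²θ) = 0.076278 m.
v = −0.0249·132.1·0.76154·[1 + 0.0249·-0.64812/0.076278] = -1.9755 m/s.
|v| = 1.9755 m/s = 1975.5 mm/s.

1980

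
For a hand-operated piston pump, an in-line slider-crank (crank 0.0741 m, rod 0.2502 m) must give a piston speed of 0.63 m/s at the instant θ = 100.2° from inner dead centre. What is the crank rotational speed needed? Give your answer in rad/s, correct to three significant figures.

9.14

For an in-line slider-crank, |v_piston| = rω|sinθ|·[1 + r cosθ/√(L² − r² sin²θ)].
With r = 0.0741 m, L = 0.2502 m, θ = 100.2°: the bracketed kinematic factor |dx/dθ| = 0.06893 m.
ω = v/|dx/dθ| = 0.63/0.06893 = 9.1396 rad/s.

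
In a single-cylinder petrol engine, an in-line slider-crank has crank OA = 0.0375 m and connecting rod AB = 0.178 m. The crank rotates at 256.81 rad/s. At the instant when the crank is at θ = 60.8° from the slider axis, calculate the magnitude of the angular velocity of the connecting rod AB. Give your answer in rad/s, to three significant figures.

ω = 256.8 rad/s
The rod makes angle φ with the slider axis where L sinφ = r sinθ; differentiating, L cosφ·φ̇ = r ω cosθ.
L cosφ = √(L² − r² sin²θ) = 0.17496 m.
|ω_rod| = r ω |cosθ| / √(L² − r² sin²θ) = 0.0375·256.8·0.48786/0.17496 = 26.853 rad/s.

26.9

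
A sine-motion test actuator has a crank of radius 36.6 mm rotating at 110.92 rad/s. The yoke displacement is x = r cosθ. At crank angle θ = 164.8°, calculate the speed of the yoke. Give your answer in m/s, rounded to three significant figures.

1.06

ω = 110.9 rad/s
x = r cosθ ⇒ ẋ = −rω sinθ.
|v| = rω|sinθ| = 0.0366·110.9·|sin 164.8°| = 1.0644 m/s.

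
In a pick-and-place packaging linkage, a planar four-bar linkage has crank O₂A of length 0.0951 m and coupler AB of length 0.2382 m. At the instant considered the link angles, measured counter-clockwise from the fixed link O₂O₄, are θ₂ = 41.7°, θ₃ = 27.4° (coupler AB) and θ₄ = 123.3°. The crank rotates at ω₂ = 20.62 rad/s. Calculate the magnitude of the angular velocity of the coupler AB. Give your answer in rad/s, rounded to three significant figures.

8.19

ω₂ = 20.62 rad/s
Differentiating the loop-closure r₂e^{iθ₂}+r₃e^{iθ₃}=r₁+r₄e^{iθ₄} gives r₂ω₂e^{iθ₂}+r₃ω₃e^{iθ₃}=r₄ω₄e^{iθ₄}.
Eliminating the other unknown: ω₃ = r₂ω₂ sin(θ₄−θ₂) / [r₃ sin(θ₃−θ₄)].
Numerator sine = +0.98927; denominator sine = -0.99470.
Result = 0.0951·20.62·(+0.98927) / (0.2382·(-0.99470)) = -8.1875 rad/s; magnitude 8.1875 rad/s.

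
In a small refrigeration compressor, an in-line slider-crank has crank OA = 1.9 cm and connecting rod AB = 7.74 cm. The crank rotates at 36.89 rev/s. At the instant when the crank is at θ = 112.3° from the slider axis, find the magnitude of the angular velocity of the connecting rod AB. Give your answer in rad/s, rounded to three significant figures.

22.2

ω = 231.8 rad/s (converted from 36.89 rev/s).
The rod makes angle φ with the slider axis where L sinφ = r sinθ; differentiating, L cosφ·φ̇ = r ω cosθ.
L cosφ = √(L² − r² sin²θ) = 0.075377 m.
|ω_rod| = r ω |cosθ| / √(L² − r² sin²θ) = 0.019·231.8·0.37946/0.075377 = 22.17 rad/s.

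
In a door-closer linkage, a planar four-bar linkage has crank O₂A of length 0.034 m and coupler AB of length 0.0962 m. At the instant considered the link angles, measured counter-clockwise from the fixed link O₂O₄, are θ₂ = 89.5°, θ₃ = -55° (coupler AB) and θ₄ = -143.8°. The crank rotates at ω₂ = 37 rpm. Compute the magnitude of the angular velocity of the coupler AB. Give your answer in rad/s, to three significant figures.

ω₂ = 3.875 rad/s (from 37 rpm).
Differentiating the loop-closure r₂e^{iθ₂}+r₃e^{iθ₃}=r₁+r₄e^{iθ₄} gives r₂ω₂e^{iθ₂}+r₃ω₃e^{iθ₃}=r₄ω₄e^{iθ₄}.
Eliminating the other unknown: ω₃ = r₂ω₂ sin(θ₄−θ₂) / [r₃ sin(θ₃−θ₄)].
Numerator sine = +0.80178; denominator sine = +0.99978.
Result = 0.034·3.875·(+0.80178) / (0.0962·(+0.99978)) = +1.0982 rad/s; magnitude 1.0982 rad/s.

1.10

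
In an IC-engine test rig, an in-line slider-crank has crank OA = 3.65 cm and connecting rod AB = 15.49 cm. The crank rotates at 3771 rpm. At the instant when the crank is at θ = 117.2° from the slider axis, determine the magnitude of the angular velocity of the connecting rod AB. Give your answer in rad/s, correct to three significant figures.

ω = 394.9 rad/s (converted from 3771 rpm).
The rod makes angle φ with the slider axis where L sinφ = r sinθ; differentiating, L cosφ·φ̇ = r ω cosθ.
L cosφ = √(L² − r² sin²θ) = 0.15146 m.
|ω_rod| = r ω |cosθ| / √(L² − r² sin²θ) = 0.0365·394.9·0.45710/0.15146 = 43.5 rad/s.

43.5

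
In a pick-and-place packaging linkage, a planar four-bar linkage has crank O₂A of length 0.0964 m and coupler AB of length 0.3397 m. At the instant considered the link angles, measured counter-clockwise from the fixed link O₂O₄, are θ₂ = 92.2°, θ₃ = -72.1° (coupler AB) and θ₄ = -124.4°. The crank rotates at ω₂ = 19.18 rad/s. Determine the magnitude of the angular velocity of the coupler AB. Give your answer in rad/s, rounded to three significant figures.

ω₂ = 19.18 rad/s
Differentiating the loop-closure r₂e^{iθ₂}+r₃e^{iθ₃}=r₁+r₄e^{iθ₄} gives r₂ω₂e^{iθ₂}+r₃ω₃e^{iθ₃}=r₄ω₄e^{iθ₄}.
Eliminating the other unknown: ω₃ = r₂ω₂ sin(θ₄−θ₂) / [r₃ sin(θ₃−θ₄)].
Numerator sine = +0.59622; denominator sine = +0.79122.
Result = 0.0964·19.18·(+0.59622) / (0.3397·(+0.79122)) = +4.1015 rad/s; magnitude 4.1015 rad/s.

4.10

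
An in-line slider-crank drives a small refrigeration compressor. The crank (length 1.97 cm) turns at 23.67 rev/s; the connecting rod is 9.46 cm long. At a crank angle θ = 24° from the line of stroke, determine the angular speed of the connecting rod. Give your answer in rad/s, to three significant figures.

28.4

ω = 148.7 rad/s (converted from 23.67 rev/s).
The rod makes angle φ with the slider axis where L sinφ = r sinθ; differentiating, L cosφ·φ̇ = r ω cosθ.
L cosφ = √(L² − r² sin²θ) = 0.09426 m.
|ω_rod| = r ω |cosθ| / √(L² − r² sin²θ) = 0.0197·148.7·0.91355/0.09426 = 28.395 rad/s.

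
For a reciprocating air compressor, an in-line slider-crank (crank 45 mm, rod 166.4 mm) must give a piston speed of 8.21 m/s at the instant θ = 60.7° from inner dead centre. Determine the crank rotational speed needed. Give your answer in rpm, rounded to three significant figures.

For an in-line slider-crank, |v_piston| = rω|sinθ|·[1 + r cosθ/√(L² − r² sin²θ)].
With r = 0.045 m, L = 0.1664 m, θ = 60.7°: the bracketed kinematic factor |dx/dθ| = 0.044587 m.
ω = v/|dx/dθ| = 8.21/0.044587 = 184.13 rad/s.
N = 60ω/(2π) = 1758.3 rpm.

1760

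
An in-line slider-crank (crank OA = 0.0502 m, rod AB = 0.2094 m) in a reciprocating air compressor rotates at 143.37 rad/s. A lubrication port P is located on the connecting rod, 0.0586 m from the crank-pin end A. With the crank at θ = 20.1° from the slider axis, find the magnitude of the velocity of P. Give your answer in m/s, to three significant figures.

ω = 143.4 rad/s.  Crank-pin speed |V_A| = rω = 7.1972 m/s, perpendicular to OA.
Rod angle: sinφ = −(r/L) sinθ ⇒ φ = -4.726°; ω_rod = −rω cosθ/√(L²−r²sin²θ) = -32.387 rad/s.
V_P = V_A + ω_rod × AP, with AP = 0.0586 m along the rod.
Components: V_Px = −rω sinθ − a·ω_rod·sinφ = -2.6297 m/s;  V_Py = rω cosθ + a·ω_rod·cosφ = +4.8674 m/s.
|V_P| = √(V_Px² + V_Py²) = 5.5324 m/s.

5.53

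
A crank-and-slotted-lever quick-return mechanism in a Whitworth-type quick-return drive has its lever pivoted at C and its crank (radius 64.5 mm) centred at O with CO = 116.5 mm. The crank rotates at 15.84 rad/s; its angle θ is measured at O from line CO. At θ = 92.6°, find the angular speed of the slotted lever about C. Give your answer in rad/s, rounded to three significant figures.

3.55

ω = 15.84 rad/s
Crank pin A relative to C: A = (d + r cosθ, r sinθ); lever angle φ = atan2(r sinθ, d + r cosθ).
Differentiating tanφ: φ̇ = rω(d cosθ + r)/(d² + r² + 2dr cosθ).
d² + r² + 2dr cosθ = |CA|² = 0.0170508 m²;  d cosθ + r = +0.059215 m.
|ω_lever| = |0.0645·15.84·+0.059215| / 0.0170508 = 3.5482 rad/s.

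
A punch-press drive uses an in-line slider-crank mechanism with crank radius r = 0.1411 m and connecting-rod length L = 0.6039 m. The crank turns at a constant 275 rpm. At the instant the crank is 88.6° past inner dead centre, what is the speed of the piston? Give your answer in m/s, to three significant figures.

ω = 2π·275/60 = 28.8 rad/s
For an in-line slider-crank, x = r cosθ + √(L² − r² sin²θ), so v = −rω sinθ·[1 + r cosθ/√(L² − r² sin²θ)].
With r = 0.1411 m, L = 0.6039 m, θ = 88.6°: √(L² − r² sin²θ) = 0.58719 m.
v = −0.1411·28.8·0.99970·[1 + 0.1411·0.02443/0.58719] = -4.086 m/s.
|v| = 4.086 m/s.

4.09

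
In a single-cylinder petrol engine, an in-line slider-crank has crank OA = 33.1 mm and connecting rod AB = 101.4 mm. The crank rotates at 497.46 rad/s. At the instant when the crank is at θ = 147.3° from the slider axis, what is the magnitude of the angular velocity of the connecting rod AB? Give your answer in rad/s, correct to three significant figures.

139

ω = 497.5 rad/s
The rod makes angle φ with the slider axis where L sinφ = r sinθ; differentiating, L cosφ·φ̇ = r ω cosθ.
L cosφ = √(L² − r² sin²θ) = 0.099811 m.
|ω_rod| = r ω |cosθ| / √(L² − r² sin²θ) = 0.0331·497.5·0.84151/0.099811 = 138.83 rad/s.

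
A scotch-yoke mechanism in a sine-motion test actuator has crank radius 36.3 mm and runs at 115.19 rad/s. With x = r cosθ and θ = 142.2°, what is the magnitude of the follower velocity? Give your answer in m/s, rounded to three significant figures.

ω = 115.2 rad/s
x = r cosθ ⇒ ẋ = −rω sinθ.
|v| = rω|sinθ| = 0.0363·115.2·|sin 142.2°| = 2.5628 m/s.

2.56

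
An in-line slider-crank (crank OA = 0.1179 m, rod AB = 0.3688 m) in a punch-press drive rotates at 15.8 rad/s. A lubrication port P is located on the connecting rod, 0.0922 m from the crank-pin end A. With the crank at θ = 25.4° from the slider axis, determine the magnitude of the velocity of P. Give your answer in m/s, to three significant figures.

ω = 15.8 rad/s.  Crank-pin speed |V_A| = rω = 1.8628 m/s, perpendicular to OA.
Rod angle: sinφ = −(r/L) sinθ ⇒ φ = -7.881°; ω_rod = −rω cosθ/√(L²−r²sin²θ) = -4.6063 rad/s.
V_P = V_A + ω_rod × AP, with AP = 0.0922 m along the rod.
Components: V_Px = −rω sinθ − a·ω_rod·sinφ = -0.85727 m/s;  V_Py = rω cosθ + a·ω_rod·cosφ = +1.2621 m/s.
|V_P| = √(V_Px² + V_Py²) = 1.5257 m/s.

1.53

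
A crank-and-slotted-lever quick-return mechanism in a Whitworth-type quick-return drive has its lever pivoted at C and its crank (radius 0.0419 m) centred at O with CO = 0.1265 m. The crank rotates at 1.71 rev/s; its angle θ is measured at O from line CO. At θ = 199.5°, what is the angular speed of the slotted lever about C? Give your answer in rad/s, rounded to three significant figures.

4.48

ω = 10.74 rad/s (from 1.71 rev/s).
Crank pin A relative to C: A = (d + r cosθ, r sinθ); lever angle φ = atan2(r sinθ, d + r cosθ).
Differentiating tanφ: φ̇ = rω(d cosθ + r)/(d² + r² + 2dr cosθ).
d² + r² + 2dr cosθ = |CA|² = 0.0077652 m²;  d cosθ + r = -0.077344 m.
|ω_lever| = |0.0419·10.74·-0.077344| / 0.0077652 = 4.484 rad/s.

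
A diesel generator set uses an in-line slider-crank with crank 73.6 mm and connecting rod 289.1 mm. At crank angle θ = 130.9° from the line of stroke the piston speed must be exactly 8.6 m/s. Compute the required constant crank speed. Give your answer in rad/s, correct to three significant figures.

For an in-line slider-crank, |v_piston| = rω|sinθ|·[1 + r cosθ/√(L² − r² sin²θ)].
With r = 0.0736 m, L = 0.2891 m, θ = 130.9°: the bracketed kinematic factor |dx/dθ| = 0.046181 m.
ω = v/|dx/dθ| = 8.6/0.046181 = 186.22 rad/s.

186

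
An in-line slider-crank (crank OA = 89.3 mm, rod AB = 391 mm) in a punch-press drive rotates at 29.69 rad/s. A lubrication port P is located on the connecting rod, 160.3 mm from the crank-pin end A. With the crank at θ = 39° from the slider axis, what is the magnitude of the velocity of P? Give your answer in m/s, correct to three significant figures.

2.16

ω = 29.69 rad/s.  Crank-pin speed |V_A| = rω = 2.6513 m/s, perpendicular to OA.
Rod angle: sinφ = −(r/L) sinθ ⇒ φ = -8.264°; ω_rod = −rω cosθ/√(L²−r²sin²θ) = -5.325 rad/s.
V_P = V_A + ω_rod × AP, with AP = 0.1603 m along the rod.
Components: V_Px = −rω sinθ − a·ω_rod·sinφ = -1.7912 m/s;  V_Py = rω cosθ + a·ω_rod·cosφ = +1.2157 m/s.
|V_P| = √(V_Px² + V_Py²) = 2.1648 m/s.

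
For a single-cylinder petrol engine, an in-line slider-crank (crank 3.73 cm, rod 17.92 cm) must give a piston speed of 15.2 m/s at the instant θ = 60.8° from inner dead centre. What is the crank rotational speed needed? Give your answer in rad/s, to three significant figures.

423

For an in-line slider-crank, |v_piston| = rω|sinθ|·[1 + r cosθ/√(L² − r² sin²θ)].
With r = 0.0373 m, L = 0.1792 m, θ = 60.8°: the bracketed kinematic factor |dx/dθ| = 0.035922 m.
ω = v/|dx/dθ| = 15.2/0.035922 = 423.14 rad/s.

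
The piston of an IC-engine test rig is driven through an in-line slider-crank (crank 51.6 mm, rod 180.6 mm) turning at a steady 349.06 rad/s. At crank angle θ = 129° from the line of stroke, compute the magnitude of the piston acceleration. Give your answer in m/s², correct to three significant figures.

4300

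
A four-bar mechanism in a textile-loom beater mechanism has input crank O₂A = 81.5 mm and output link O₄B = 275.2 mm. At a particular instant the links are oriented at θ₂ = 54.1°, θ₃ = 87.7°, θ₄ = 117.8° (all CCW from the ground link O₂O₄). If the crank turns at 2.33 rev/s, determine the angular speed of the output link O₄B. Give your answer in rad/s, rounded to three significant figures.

4.78

ω₂ = 14.64 rad/s (from 2.33 rev/s).
Differentiating the loop-closure r₂e^{iθ₂}+r₃e^{iθ₃}=r₁+r₄e^{iθ₄} gives r₂ω₂e^{iθ₂}+r₃ω₃e^{iθ₃}=r₄ω₄e^{iθ₄}.
Eliminating the other unknown: ω₄ = r₂ω₂ sin(θ₂−θ₃) / [r₄ sin(θ₄−θ₃)].
Numerator sine = -0.55339; denominator sine = +0.50151.
Result = 0.0815·14.64·(-0.55339) / (0.2752·(+0.50151)) = -4.7841 rad/s; magnitude 4.7841 rad/s.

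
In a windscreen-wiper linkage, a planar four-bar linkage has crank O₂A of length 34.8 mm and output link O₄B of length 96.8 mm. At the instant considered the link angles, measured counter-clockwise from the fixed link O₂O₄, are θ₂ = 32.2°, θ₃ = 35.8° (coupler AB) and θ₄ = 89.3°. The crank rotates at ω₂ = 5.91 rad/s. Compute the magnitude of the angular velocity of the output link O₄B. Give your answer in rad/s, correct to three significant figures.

0.166

ω₂ = 5.91 rad/s
Differentiating the loop-closure r₂e^{iθ₂}+r₃e^{iθ₃}=r₁+r₄e^{iθ₄} gives r₂ω₂e^{iθ₂}+r₃ω₃e^{iθ₃}=r₄ω₄e^{iθ₄}.
Eliminating the other unknown: ω₄ = r₂ω₂ sin(θ₂−θ₃) / [r₄ sin(θ₄−θ₃)].
Numerator sine = -0.06279; denominator sine = +0.80386.
Result = 0.0348·5.91·(-0.06279) / (0.0968·(+0.80386)) = -0.16596 rad/s; magnitude 0.16596 rad/s.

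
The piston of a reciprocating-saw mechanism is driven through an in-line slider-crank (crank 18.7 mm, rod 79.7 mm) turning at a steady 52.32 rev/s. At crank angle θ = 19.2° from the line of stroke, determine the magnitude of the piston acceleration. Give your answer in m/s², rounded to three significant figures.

2280

ω = 2π·52.3 = 328.7 rad/s
x(θ) = r cosθ + √(L² − r² sin²θ); with ω constant, a = ω²·d²x/dθ².
d²x/dθ² = −r cosθ − r²(cos2θ)/√u − r⁴ sin²2θ/(4u^{3/2}),  u = L² − r² sin²θ = 0.00631427 m².
Substituting r = 0.0187 m, L = 0.0797 m, θ = 19.2°: d²x/dθ² = -0.021132 m.
a = ω²·d²x/dθ² = (328.7)²·(-0.021132) = -2283.7 m/s²;  |a| = 2283.7 m/s².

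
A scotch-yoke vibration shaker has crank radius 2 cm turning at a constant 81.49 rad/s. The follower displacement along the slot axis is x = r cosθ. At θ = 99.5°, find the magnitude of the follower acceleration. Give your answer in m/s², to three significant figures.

ω = 81.49 rad/s
x = r cosθ ⇒ ẍ = −rω² cosθ (ω constant).
|a| = rω²|cosθ| = 0.02·(81.49)²·|cos 99.5°| = 21.92 m/s².

21.9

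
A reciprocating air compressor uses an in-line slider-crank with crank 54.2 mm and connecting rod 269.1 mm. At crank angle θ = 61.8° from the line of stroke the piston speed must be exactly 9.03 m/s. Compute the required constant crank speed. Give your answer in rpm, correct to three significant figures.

For an in-line slider-crank, |v_piston| = rω|sinθ|·[1 + r cosθ/√(L² − r² sin²θ)].
With r = 0.0542 m, L = 0.2691 m, θ = 61.8°: the bracketed kinematic factor |dx/dθ| = 0.052386 m.
ω = v/|dx/dθ| = 9.03/0.052386 = 172.37 rad/s.
N = 60ω/(2π) = 1646 rpm.

1650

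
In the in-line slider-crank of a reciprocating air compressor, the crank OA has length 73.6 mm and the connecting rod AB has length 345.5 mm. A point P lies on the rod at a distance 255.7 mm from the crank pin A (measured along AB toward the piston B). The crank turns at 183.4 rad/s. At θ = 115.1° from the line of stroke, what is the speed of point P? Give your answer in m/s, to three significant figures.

ω = 183.4 rad/s.  Crank-pin speed |V_A| = rω = 13.498 m/s, perpendicular to OA.
Rod angle: sinφ = −(r/L) sinθ ⇒ φ = -11.123°; ω_rod = −rω cosθ/√(L²−r²sin²θ) = +16.89 rad/s.
V_P = V_A + ω_rod × AP, with AP = 0.2557 m along the rod.
Components: V_Px = −rω sinθ − a·ω_rod·sinφ = -11.39 m/s;  V_Py = rω cosθ + a·ω_rod·cosφ = -1.4882 m/s.
|V_P| = √(V_Px² + V_Py²) = 11.487 m/s.

11.5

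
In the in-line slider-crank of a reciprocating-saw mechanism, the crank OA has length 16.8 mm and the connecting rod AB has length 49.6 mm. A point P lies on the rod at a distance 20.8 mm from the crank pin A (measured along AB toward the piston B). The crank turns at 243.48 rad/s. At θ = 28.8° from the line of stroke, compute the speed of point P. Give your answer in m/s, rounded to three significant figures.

3.04

ω = 243.5 rad/s.  Crank-pin speed |V_A| = rω = 4.0905 m/s, perpendicular to OA.
Rod angle: sinφ = −(r/L) sinθ ⇒ φ = -9.391°; ω_rod = −rω cosθ/√(L²−r²sin²θ) = -73.25 rad/s.
V_P = V_A + ω_rod × AP, with AP = 0.0208 m along the rod.
Components: V_Px = −rω sinθ − a·ω_rod·sinφ = -2.2192 m/s;  V_Py = rω cosθ + a·ω_rod·cosφ = +2.0813 m/s.
|V_P| = √(V_Px² + V_Py²) = 3.0425 m/s.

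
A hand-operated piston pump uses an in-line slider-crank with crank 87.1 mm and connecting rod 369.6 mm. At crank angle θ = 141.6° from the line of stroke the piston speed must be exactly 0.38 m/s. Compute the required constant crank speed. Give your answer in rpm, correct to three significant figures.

82.5

For an in-line slider-crank, |v_piston| = rω|sinθ|·[1 + r cosθ/√(L² − r² sin²θ)].
With r = 0.0871 m, L = 0.3696 m, θ = 141.6°: the bracketed kinematic factor |dx/dθ| = 0.044001 m.
ω = v/|dx/dθ| = 0.38/0.044001 = 8.6361 rad/s.
N = 60ω/(2π) = 82.469 rpm.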